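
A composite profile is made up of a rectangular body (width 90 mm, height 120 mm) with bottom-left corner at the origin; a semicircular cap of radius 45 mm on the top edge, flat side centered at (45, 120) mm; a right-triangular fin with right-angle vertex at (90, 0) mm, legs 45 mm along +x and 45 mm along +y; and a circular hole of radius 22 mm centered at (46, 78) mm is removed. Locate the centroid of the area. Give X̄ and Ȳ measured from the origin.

X̄ = 49.40 mm, Ȳ = 73.26 mm

Part | A | x̄ᵢ | ȳᵢ | A·x̄ᵢ | A·ȳᵢ
rectangular body | 10800.00 | 45.00 | 60.00 | 486000.00 | 648000.00
semicircular top | 3180.86 | 45.00 | 139.10 | 143138.82 | 442453.51
triangular fin | 1012.50 | 105.00 | 15.00 | 106312.50 | 15187.50
hole | -1520.53 | 46.00 | 78.00 | -69944.42 | -118601.41
Σ | 13472.83 |  |  | 665506.90 | 987039.60
X̄ = 665506.90 / 13472.83 = 49.40 mm
Ȳ = 987039.60 / 13472.83 = 73.26 mm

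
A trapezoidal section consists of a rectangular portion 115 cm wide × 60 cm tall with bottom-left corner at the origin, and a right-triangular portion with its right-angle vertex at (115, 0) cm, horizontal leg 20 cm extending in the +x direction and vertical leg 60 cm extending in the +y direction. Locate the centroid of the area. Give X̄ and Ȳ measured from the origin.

X̄ = 62.63 cm, Ȳ = 29.20 cm

rectangular portion: A = 115 × 60 = 6900.00, centroid at (57.50, 30.00).
triangular portion: A = ½·20·60 = 600.00, centroid at (121.67, 20.00).
ΣA = 7500.00 cm²
ΣAX̄ = (6900.00)(57.50) + (600.00)(121.67) = 469750.00 cm³
ΣAȲ = (6900.00)(30.00) + (600.00)(20.00) = 219000.00 cm³
X̄ = 469750.00 / 7500.00 = 62.63 cm
Ȳ = 219000.00 / 7500.00 = 29.20 cm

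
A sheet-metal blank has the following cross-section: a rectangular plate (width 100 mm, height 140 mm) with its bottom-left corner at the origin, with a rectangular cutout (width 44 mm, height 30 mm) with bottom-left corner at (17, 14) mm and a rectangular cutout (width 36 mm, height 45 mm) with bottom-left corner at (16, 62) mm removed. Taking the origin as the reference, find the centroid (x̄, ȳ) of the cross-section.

x̄ = 53.66 mm, ȳ = 72.77 mm

plate: A = 100 × 140 = 14000.00, centroid at (50.00, 70.00).
hole 1: A = −(44 × 30) = -1320.00, centroid at (39.00, 29.00).
hole 2: A = −(36 × 45) = -1620.00, centroid at (34.00, 84.50).
ΣA = 11060.00 mm²
ΣAx̄ = (14000.00)(50.00) + (-1320.00)(39.00) + (-1620.00)(34.00) = 593440.00 mm³
ΣAȳ = (14000.00)(70.00) + (-1320.00)(29.00) + (-1620.00)(84.50) = 804830.00 mm³
x̄ = 593440.00 / 11060.00 = 53.66 mm
ȳ = 804830.00 / 11060.00 = 72.77 mm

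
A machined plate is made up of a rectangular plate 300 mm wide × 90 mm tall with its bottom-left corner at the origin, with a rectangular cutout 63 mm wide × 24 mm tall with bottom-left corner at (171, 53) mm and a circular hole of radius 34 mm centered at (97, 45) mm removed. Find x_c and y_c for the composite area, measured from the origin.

plate: A = 300 × 90 = 27000.00, centroid at (150.00, 45.00).
hole 1: A = −(63 × 24) = -1512.00, centroid at (202.50, 65.00).
hole 2: A = −π·34² = -3631.68, centroid at (97.00, 45.00).
ΣA = 21856.32 mm², ΣAx_c = 3391546.93 mm³, ΣAy_c = 953294.35 mm³.
x_c = 3391546.93/21856.32 = 155.17 mm; y_c = 953294.35/21856.32 = 43.62 mm.

x_c = 155.17 mm, y_c = 43.62 mm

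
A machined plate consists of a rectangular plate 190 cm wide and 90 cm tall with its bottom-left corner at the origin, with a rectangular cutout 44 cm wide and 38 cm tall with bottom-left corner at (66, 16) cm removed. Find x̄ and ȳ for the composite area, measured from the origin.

x̄ = 95.76 cm, ȳ = 46.08 cm

plate: A = 190 × 90 = 17100.00, centroid at (95.00, 45.00).
hole: A = −(44 × 38) = -1672.00, centroid at (88.00, 35.00).
ΣA = 15428.00 cm²
ΣAx̄ = (17100.00)(95.00) + (-1672.00)(88.00) = 1477364.00 cm³
ΣAȳ = (17100.00)(45.00) + (-1672.00)(35.00) = 710980.00 cm³
x̄ = 1477364.00 / 15428.00 = 95.76 cm
ȳ = 710980.00 / 15428.00 = 46.08 cm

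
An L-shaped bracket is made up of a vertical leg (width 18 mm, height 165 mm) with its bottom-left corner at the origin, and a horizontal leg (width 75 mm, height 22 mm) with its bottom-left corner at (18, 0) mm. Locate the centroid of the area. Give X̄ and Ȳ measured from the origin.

vertical leg: A = 18 × 165 = 2970.00, centroid at (9.00, 82.50).
horizontal leg: A = 75 × 22 = 1650.00, centroid at (55.50, 11.00).
ΣA = 4620.00 mm², ΣAX̄ = 118305.00 mm³, ΣAȲ = 263175.00 mm³.
X̄ = 118305.00/4620.00 = 25.61 mm; Ȳ = 263175.00/4620.00 = 56.96 mm.

X̄ = 25.61 mm, Ȳ = 56.96 mm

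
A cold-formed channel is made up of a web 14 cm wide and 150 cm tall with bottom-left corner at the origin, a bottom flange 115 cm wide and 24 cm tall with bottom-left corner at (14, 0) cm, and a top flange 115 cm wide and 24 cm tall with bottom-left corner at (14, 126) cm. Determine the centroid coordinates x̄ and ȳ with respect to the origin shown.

web: A = 14 × 150 = 2100.00, centroid at (7.00, 75.00).
bottom flange: A = 115 × 24 = 2760.00, centroid at (71.50, 12.00).
top flange: A = 115 × 24 = 2760.00, centroid at (71.50, 138.00).
ΣA = 7620.00 cm²
ΣAx̄ = (2100.00)(7.00) + (2760.00)(71.50) + (2760.00)(71.50) = 409380.00 cm³
ΣAȳ = (2100.00)(75.00) + (2760.00)(12.00) + (2760.00)(138.00) = 571500.00 cm³
x̄ = 409380.00 / 7620.00 = 53.72 cm
ȳ = 571500.00 / 7620.00 = 75.00 cm

x̄ = 53.72 cm, ȳ = 75.00 cm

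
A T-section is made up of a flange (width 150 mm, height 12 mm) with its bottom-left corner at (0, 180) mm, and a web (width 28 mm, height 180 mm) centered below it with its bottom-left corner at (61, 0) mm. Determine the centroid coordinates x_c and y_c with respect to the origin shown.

x_c = 75.00 mm, y_c = 115.26 mm

Part | A | x̄ᵢ | ȳᵢ | A·x̄ᵢ | A·ȳᵢ
web | 5040.00 | 75.00 | 90.00 | 378000.00 | 453600.00
flange | 1800.00 | 75.00 | 186.00 | 135000.00 | 334800.00
Σ | 6840.00 |  |  | 513000.00 | 788400.00
x_c = 513000.00 / 6840.00 = 75.00 mm
y_c = 788400.00 / 6840.00 = 115.26 mm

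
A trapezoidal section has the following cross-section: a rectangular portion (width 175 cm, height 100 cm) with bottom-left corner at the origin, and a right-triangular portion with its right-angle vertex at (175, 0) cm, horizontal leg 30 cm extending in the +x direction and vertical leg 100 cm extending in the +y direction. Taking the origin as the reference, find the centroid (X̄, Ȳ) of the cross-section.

rectangular portion: A = 175 × 100 = 17500.00, centroid at (87.50, 50.00).
triangular portion: A = ½·30·100 = 1500.00, centroid at (185.00, 33.33).
ΣA = 19000.00 cm², ΣAX̄ = 1808750.00 cm³, ΣAȲ = 925000.00 cm³.
X̄ = 1808750.00/19000.00 = 95.20 cm; Ȳ = 925000.00/19000.00 = 48.68 cm.

X̄ = 95.20 cm, Ȳ = 48.68 cm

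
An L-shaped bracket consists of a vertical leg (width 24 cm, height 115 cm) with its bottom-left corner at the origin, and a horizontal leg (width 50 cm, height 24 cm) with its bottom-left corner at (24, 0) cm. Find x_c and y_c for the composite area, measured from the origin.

vertical leg: A = 24 × 115 = 2760.00, centroid at (12.00, 57.50).
horizontal leg: A = 50 × 24 = 1200.00, centroid at (49.00, 12.00).
ΣA = 3960.00 cm², ΣAx_c = 91920.00 cm³, ΣAy_c = 173100.00 cm³.
x_c = 91920.00/3960.00 = 23.21 cm; y_c = 173100.00/3960.00 = 43.71 cm.

x_c = 23.21 cm, y_c = 43.71 cm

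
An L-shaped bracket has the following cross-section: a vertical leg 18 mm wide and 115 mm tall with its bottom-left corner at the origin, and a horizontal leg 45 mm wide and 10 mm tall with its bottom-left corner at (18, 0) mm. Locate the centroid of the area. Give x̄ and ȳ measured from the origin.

vertical leg: A = 18 × 115 = 2070.00, centroid at (9.00, 57.50).
horizontal leg: A = 45 × 10 = 450.00, centroid at (40.50, 5.00).
ΣA = 2520.00 mm²
ΣAx̄ = (2070.00)(9.00) + (450.00)(40.50) = 36855.00 mm³
ΣAȳ = (2070.00)(57.50) + (450.00)(5.00) = 121275.00 mm³
x̄ = 36855.00 / 2520.00 = 14.62 mm
ȳ = 121275.00 / 2520.00 = 48.12 mm

x̄ = 14.62 mm, ȳ = 48.12 mm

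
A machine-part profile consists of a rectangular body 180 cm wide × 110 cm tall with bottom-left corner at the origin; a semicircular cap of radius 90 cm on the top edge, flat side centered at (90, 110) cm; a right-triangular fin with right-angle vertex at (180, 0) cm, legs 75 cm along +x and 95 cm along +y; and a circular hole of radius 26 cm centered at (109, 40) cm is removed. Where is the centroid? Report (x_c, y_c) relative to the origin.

x_c = 100.87 cm, y_c = 88.41 cm

Part | A | x̄ᵢ | ȳᵢ | A·x̄ᵢ | A·ȳᵢ
rectangular body | 19800.00 | 90.00 | 55.00 | 1782000.00 | 1089000.00
semicircular top | 12723.45 | 90.00 | 148.20 | 1145110.52 | 1885579.53
triangular fin | 3562.50 | 205.00 | 31.67 | 730312.50 | 112812.50
hole | -2123.72 | 109.00 | 40.00 | -231485.11 | -84948.67
Σ | 33962.23 |  |  | 3425937.91 | 3002443.36
x_c = 3425937.91 / 33962.23 = 100.87 cm
y_c = 3002443.36 / 33962.23 = 88.41 cm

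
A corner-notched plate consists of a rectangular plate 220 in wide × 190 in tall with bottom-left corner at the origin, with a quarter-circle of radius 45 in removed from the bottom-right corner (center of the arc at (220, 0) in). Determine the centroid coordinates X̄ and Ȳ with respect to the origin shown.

Part | A | x̄ᵢ | ȳᵢ | A·x̄ᵢ | A·ȳᵢ
plate | 41800.00 | 110.00 | 95.00 | 4598000.00 | 3971000.00
removed quarter-circle | -1590.43 | 200.90 | 19.10 | -319519.88 | -30375.00
Σ | 40209.57 |  |  | 4278480.12 | 3940625.00
X̄ = 4278480.12 / 40209.57 = 106.40 in
Ȳ = 3940625.00 / 40209.57 = 98.00 in

X̄ = 106.40 in, Ȳ = 98.00 in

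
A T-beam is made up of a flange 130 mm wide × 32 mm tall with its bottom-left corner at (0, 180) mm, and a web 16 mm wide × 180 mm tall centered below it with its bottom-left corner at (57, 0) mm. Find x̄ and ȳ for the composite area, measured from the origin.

Part | A | x̄ᵢ | ȳᵢ | A·x̄ᵢ | A·ȳᵢ
web | 2880.00 | 65.00 | 90.00 | 187200.00 | 259200.00
flange | 4160.00 | 65.00 | 196.00 | 270400.00 | 815360.00
Σ | 7040.00 |  |  | 457600.00 | 1074560.00
x̄ = 457600.00 / 7040.00 = 65.00 mm
ȳ = 1074560.00 / 7040.00 = 152.64 mm

x̄ = 65.00 mm, ȳ = 152.64 mm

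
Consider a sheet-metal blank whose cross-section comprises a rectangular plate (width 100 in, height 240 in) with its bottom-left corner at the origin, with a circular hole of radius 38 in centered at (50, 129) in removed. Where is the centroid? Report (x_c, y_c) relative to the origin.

Part | A | x̄ᵢ | ȳᵢ | A·x̄ᵢ | A·ȳᵢ
plate | 24000.00 | 50.00 | 120.00 | 1200000.00 | 2880000.00
hole | -4536.46 | 50.00 | 129.00 | -226822.99 | -585203.31
Σ | 19463.54 |  |  | 973177.01 | 2294796.69
x_c = 973177.01 / 19463.54 = 50.00 in
y_c = 2294796.69 / 19463.54 = 117.90 in

x_c = 50.00 in, y_c = 117.90 in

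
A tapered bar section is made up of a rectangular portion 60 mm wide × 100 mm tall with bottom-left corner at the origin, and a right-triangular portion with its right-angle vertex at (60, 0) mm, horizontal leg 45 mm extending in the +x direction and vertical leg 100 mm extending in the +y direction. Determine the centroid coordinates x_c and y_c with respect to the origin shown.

rectangular portion: A = 60 × 100 = 6000.00, centroid at (30.00, 50.00).
triangular portion: A = ½·45·100 = 2250.00, centroid at (75.00, 33.33).
ΣA = 8250.00 mm², ΣAx_c = 348750.00 mm³, ΣAy_c = 375000.00 mm³.
x_c = 348750.00/8250.00 = 42.27 mm; y_c = 375000.00/8250.00 = 45.45 mm.

x_c = 42.27 mm, y_c = 45.45 mm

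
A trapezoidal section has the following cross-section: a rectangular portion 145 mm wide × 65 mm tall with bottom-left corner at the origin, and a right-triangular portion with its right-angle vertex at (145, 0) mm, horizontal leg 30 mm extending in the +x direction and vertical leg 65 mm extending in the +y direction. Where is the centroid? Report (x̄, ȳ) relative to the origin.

Part | A | x̄ᵢ | ȳᵢ | A·x̄ᵢ | A·ȳᵢ
rectangular portion | 9425.00 | 72.50 | 32.50 | 683312.50 | 306312.50
triangular portion | 975.00 | 155.00 | 21.67 | 151125.00 | 21125.00
Σ | 10400.00 |  |  | 834437.50 | 327437.50
x̄ = 834437.50 / 10400.00 = 80.23 mm
ȳ = 327437.50 / 10400.00 = 31.48 mm

x̄ = 80.23 mm, ȳ = 31.48 mm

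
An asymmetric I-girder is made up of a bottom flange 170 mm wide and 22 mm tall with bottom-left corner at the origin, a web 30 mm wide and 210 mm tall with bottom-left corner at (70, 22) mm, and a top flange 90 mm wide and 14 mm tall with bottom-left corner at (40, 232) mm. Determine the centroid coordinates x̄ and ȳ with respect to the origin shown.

x̄ = 85.00 mm, ȳ = 101.10 mm

Part | A | x̄ᵢ | ȳᵢ | A·x̄ᵢ | A·ȳᵢ
bottom flange | 3740.00 | 85.00 | 11.00 | 317900.00 | 41140.00
web | 6300.00 | 85.00 | 127.00 | 535500.00 | 800100.00
top flange | 1260.00 | 85.00 | 239.00 | 107100.00 | 301140.00
Σ | 11300.00 |  |  | 960500.00 | 1142380.00
x̄ = 960500.00 / 11300.00 = 85.00 mm
ȳ = 1142380.00 / 11300.00 = 101.10 mm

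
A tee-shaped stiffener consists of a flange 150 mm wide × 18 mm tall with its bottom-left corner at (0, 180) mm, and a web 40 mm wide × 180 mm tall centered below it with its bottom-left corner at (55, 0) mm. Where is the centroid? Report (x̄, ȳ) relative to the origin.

x̄ = 75.00 mm, ȳ = 117.00 mm

web: A = 40 × 180 = 7200.00, centroid at (75.00, 90.00).
flange: A = 150 × 18 = 2700.00, centroid at (75.00, 189.00).
ΣA = 9900.00 mm², ΣAx̄ = 742500.00 mm³, ΣAȳ = 1158300.00 mm³.
x̄ = 742500.00/9900.00 = 75.00 mm; ȳ = 1158300.00/9900.00 = 117.00 mm.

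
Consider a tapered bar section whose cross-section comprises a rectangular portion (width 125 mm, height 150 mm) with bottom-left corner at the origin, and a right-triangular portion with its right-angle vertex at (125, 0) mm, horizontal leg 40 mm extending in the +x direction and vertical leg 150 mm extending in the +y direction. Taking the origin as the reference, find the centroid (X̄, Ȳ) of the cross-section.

Part | A | x̄ᵢ | ȳᵢ | A·x̄ᵢ | A·ȳᵢ
rectangular portion | 18750.00 | 62.50 | 75.00 | 1171875.00 | 1406250.00
triangular portion | 3000.00 | 138.33 | 50.00 | 415000.00 | 150000.00
Σ | 21750.00 |  |  | 1586875.00 | 1556250.00
X̄ = 1586875.00 / 21750.00 = 72.96 mm
Ȳ = 1556250.00 / 21750.00 = 71.55 mm

X̄ = 72.96 mm, Ȳ = 71.55 mm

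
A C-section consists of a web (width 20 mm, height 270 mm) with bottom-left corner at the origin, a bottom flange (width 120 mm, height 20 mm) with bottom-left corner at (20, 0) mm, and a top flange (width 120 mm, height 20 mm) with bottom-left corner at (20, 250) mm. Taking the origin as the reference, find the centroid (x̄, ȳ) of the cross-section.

x̄ = 42.94 mm, ȳ = 135.00 mm

web: A = 20 × 270 = 5400.00, centroid at (10.00, 135.00).
bottom flange: A = 120 × 20 = 2400.00, centroid at (80.00, 10.00).
top flange: A = 120 × 20 = 2400.00, centroid at (80.00, 260.00).
ΣA = 10200.00 mm²
ΣAx̄ = (5400.00)(10.00) + (2400.00)(80.00) + (2400.00)(80.00) = 438000.00 mm³
ΣAȳ = (5400.00)(135.00) + (2400.00)(10.00) + (2400.00)(260.00) = 1377000.00 mm³
x̄ = 438000.00 / 10200.00 = 42.94 mm
ȳ = 1377000.00 / 10200.00 = 135.00 mm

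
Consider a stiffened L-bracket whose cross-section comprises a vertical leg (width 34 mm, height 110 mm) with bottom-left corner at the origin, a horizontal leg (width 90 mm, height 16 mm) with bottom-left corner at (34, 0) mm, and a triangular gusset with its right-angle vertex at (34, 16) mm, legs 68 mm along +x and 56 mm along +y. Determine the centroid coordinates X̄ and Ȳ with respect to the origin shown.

X̄ = 40.26 mm, Ȳ = 39.98 mm

vertical leg: A = 34 × 110 = 3740.00, centroid at (17.00, 55.00).
horizontal leg: A = 90 × 16 = 1440.00, centroid at (79.00, 8.00).
gusset: A = ½·68·56 = 1904.00, centroid at (56.67, 34.67).
ΣA = 7084.00 mm², ΣAX̄ = 285233.33 mm³, ΣAȲ = 283225.33 mm³.
X̄ = 285233.33/7084.00 = 40.26 mm; Ȳ = 283225.33/7084.00 = 39.98 mm.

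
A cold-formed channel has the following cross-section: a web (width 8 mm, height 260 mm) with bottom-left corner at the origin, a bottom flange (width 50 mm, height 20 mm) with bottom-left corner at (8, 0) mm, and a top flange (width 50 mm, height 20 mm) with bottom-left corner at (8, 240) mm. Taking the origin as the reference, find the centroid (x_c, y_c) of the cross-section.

x_c = 18.22 mm, y_c = 130.00 mm

Part | A | x̄ᵢ | ȳᵢ | A·x̄ᵢ | A·ȳᵢ
web | 2080.00 | 4.00 | 130.00 | 8320.00 | 270400.00
bottom flange | 1000.00 | 33.00 | 10.00 | 33000.00 | 10000.00
top flange | 1000.00 | 33.00 | 250.00 | 33000.00 | 250000.00
Σ | 4080.00 |  |  | 74320.00 | 530400.00
x_c = 74320.00 / 4080.00 = 18.22 mm
y_c = 530400.00 / 4080.00 = 130.00 mm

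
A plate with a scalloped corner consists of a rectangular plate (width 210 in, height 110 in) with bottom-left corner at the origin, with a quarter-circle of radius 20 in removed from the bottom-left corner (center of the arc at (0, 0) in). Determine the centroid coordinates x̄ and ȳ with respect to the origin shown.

x̄ = 106.33 in, ȳ = 55.64 in

Part | A | x̄ᵢ | ȳᵢ | A·x̄ᵢ | A·ȳᵢ
plate | 23100.00 | 105.00 | 55.00 | 2425500.00 | 1270500.00
removed quarter-circle | -314.16 | 8.49 | 8.49 | -2666.67 | -2666.67
Σ | 22785.84 |  |  | 2422833.33 | 1267833.33
x̄ = 2422833.33 / 22785.84 = 106.33 in
ȳ = 1267833.33 / 22785.84 = 55.64 in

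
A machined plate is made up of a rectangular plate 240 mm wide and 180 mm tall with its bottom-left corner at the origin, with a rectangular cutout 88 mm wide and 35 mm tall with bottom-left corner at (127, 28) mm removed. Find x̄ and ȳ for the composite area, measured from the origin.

Part | A | x̄ᵢ | ȳᵢ | A·x̄ᵢ | A·ȳᵢ
plate | 43200.00 | 120.00 | 90.00 | 5184000.00 | 3888000.00
hole | -3080.00 | 171.00 | 45.50 | -526680.00 | -140140.00
Σ | 40120.00 |  |  | 4657320.00 | 3747860.00
x̄ = 4657320.00 / 40120.00 = 116.08 mm
ȳ = 3747860.00 / 40120.00 = 93.42 mm

x̄ = 116.08 mm, ȳ = 93.42 mm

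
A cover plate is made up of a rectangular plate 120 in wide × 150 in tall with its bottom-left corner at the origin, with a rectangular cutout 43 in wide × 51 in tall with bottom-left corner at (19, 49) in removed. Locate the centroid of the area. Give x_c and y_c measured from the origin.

x_c = 62.71 in, y_c = 75.07 in

plate: A = 120 × 150 = 18000.00, centroid at (60.00, 75.00).
hole: A = −(43 × 51) = -2193.00, centroid at (40.50, 74.50).
ΣA = 15807.00 in², ΣAx_c = 991183.50 in³, ΣAy_c = 1186621.50 in³.
x_c = 991183.50/15807.00 = 62.71 in; y_c = 1186621.50/15807.00 = 75.07 in.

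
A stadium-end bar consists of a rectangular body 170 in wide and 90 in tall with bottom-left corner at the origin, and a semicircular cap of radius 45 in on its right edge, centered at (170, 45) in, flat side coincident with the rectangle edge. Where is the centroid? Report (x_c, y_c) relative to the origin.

Part | A | x̄ᵢ | ȳᵢ | A·x̄ᵢ | A·ȳᵢ
rectangular body | 15300.00 | 85.00 | 45.00 | 1300500.00 | 688500.00
semicircular end | 3180.86 | 189.10 | 45.00 | 601496.64 | 143138.82
Σ | 18480.86 |  |  | 1901996.64 | 831638.82
x_c = 1901996.64 / 18480.86 = 102.92 in
y_c = 831638.82 / 18480.86 = 45.00 in

x_c = 102.92 in, y_c = 45.00 in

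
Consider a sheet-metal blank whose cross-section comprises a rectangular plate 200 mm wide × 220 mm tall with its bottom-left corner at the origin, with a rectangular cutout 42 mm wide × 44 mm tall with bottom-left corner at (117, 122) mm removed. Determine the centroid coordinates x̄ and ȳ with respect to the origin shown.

x̄ = 98.33 mm, ȳ = 108.51 mm

plate: A = 200 × 220 = 44000.00, centroid at (100.00, 110.00).
hole: A = −(42 × 44) = -1848.00, centroid at (138.00, 144.00).
ΣA = 42152.00 mm², ΣAx̄ = 4144976.00 mm³, ΣAȳ = 4573888.00 mm³.
x̄ = 4144976.00/42152.00 = 98.33 mm; ȳ = 4573888.00/42152.00 = 108.51 mm.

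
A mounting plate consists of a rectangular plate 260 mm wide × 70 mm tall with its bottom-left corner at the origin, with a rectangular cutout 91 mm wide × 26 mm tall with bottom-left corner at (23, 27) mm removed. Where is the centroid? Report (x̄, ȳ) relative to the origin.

x̄ = 139.19 mm, ȳ = 34.25 mm

Part | A | x̄ᵢ | ȳᵢ | A·x̄ᵢ | A·ȳᵢ
plate | 18200.00 | 130.00 | 35.00 | 2366000.00 | 637000.00
hole | -2366.00 | 68.50 | 40.00 | -162071.00 | -94640.00
Σ | 15834.00 |  |  | 2203929.00 | 542360.00
x̄ = 2203929.00 / 15834.00 = 139.19 mm
ȳ = 542360.00 / 15834.00 = 34.25 mm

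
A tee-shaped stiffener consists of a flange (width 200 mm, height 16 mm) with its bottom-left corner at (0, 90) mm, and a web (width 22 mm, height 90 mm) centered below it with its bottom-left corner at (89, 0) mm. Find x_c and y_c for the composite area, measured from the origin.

x_c = 100.00 mm, y_c = 77.74 mm

web: A = 22 × 90 = 1980.00, centroid at (100.00, 45.00).
flange: A = 200 × 16 = 3200.00, centroid at (100.00, 98.00).
ΣA = 5180.00 mm², ΣAx_c = 518000.00 mm³, ΣAy_c = 402700.00 mm³.
x_c = 518000.00/5180.00 = 100.00 mm; y_c = 402700.00/5180.00 = 77.74 mm.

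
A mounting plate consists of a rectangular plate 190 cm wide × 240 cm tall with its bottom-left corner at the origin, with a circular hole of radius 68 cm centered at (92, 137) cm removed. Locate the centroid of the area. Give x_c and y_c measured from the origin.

plate: A = 190 × 240 = 45600.00, centroid at (95.00, 120.00).
hole: A = −π·68² = -14526.72, centroid at (92.00, 137.00).
ΣA = 31073.28 cm², ΣAx_c = 2995541.35 cm³, ΣAy_c = 3481838.75 cm³.
x_c = 2995541.35/31073.28 = 96.40 cm; y_c = 3481838.75/31073.28 = 112.05 cm.

x_c = 96.40 cm, y_c = 112.05 cm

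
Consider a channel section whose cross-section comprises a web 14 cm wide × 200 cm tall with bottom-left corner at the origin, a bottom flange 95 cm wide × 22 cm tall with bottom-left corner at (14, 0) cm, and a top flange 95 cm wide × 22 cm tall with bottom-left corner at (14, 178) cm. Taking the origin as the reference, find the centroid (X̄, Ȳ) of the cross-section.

X̄ = 39.64 cm, Ȳ = 100.00 cm

web: A = 14 × 200 = 2800.00, centroid at (7.00, 100.00).
bottom flange: A = 95 × 22 = 2090.00, centroid at (61.50, 11.00).
top flange: A = 95 × 22 = 2090.00, centroid at (61.50, 189.00).
ΣA = 6980.00 cm², ΣAX̄ = 276670.00 cm³, ΣAȲ = 698000.00 cm³.
X̄ = 276670.00/6980.00 = 39.64 cm; Ȳ = 698000.00/6980.00 = 100.00 cm.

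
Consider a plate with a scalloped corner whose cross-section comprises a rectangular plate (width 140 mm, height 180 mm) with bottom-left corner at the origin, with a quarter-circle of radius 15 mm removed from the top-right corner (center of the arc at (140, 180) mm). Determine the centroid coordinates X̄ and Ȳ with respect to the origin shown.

X̄ = 69.55 mm, Ȳ = 89.41 mm

plate: A = 140 × 180 = 25200.00, centroid at (70.00, 90.00).
removed quarter-circle: A = −¼π·15² = -176.71, centroid at (133.63, 173.63).
ΣA = 25023.29 mm², ΣAX̄ = 1740384.96 mm³, ΣAȲ = 2237316.37 mm³.
X̄ = 1740384.96/25023.29 = 69.55 mm; Ȳ = 2237316.37/25023.29 = 89.41 mm.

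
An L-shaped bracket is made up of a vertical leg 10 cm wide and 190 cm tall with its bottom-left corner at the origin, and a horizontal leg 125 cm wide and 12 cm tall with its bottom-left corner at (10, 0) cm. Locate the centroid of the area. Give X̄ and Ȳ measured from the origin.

Part | A | x̄ᵢ | ȳᵢ | A·x̄ᵢ | A·ȳᵢ
vertical leg | 1900.00 | 5.00 | 95.00 | 9500.00 | 180500.00
horizontal leg | 1500.00 | 72.50 | 6.00 | 108750.00 | 9000.00
Σ | 3400.00 |  |  | 118250.00 | 189500.00
X̄ = 118250.00 / 3400.00 = 34.78 cm
Ȳ = 189500.00 / 3400.00 = 55.74 cm

X̄ = 34.78 cm, Ȳ = 55.74 cm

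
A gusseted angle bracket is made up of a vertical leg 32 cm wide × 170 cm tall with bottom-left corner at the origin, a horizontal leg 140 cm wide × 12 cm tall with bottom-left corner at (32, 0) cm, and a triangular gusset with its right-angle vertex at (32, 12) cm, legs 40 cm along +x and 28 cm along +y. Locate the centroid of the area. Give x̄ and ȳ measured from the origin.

x̄ = 36.95 cm, ȳ = 63.08 cm

Part | A | x̄ᵢ | ȳᵢ | A·x̄ᵢ | A·ȳᵢ
vertical leg | 5440.00 | 16.00 | 85.00 | 87040.00 | 462400.00
horizontal leg | 1680.00 | 102.00 | 6.00 | 171360.00 | 10080.00
gusset | 560.00 | 45.33 | 21.33 | 25386.67 | 11946.67
Σ | 7680.00 |  |  | 283786.67 | 484426.67
x̄ = 283786.67 / 7680.00 = 36.95 cm
ȳ = 484426.67 / 7680.00 = 63.08 cm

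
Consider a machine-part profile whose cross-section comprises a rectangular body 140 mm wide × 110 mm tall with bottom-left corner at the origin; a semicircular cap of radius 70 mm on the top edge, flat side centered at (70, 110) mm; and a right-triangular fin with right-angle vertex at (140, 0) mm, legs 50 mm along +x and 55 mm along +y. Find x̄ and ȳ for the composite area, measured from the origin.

Part | A | x̄ᵢ | ȳᵢ | A·x̄ᵢ | A·ȳᵢ
rectangular body | 15400.00 | 70.00 | 55.00 | 1078000.00 | 847000.00
semicircular top | 7696.90 | 70.00 | 139.71 | 538783.14 | 1075325.89
triangular fin | 1375.00 | 156.67 | 18.33 | 215416.67 | 25208.33
Σ | 24471.90 |  |  | 1832199.81 | 1947534.22
x̄ = 1832199.81 / 24471.90 = 74.87 mm
ȳ = 1947534.22 / 24471.90 = 79.58 mm

x̄ = 74.87 mm, ȳ = 79.58 mm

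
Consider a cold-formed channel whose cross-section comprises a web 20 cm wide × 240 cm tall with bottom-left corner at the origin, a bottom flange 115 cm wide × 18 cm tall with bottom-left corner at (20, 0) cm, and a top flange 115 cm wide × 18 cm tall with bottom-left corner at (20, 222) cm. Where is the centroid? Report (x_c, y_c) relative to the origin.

x_c = 41.26 cm, y_c = 120.00 cm

Part | A | x̄ᵢ | ȳᵢ | A·x̄ᵢ | A·ȳᵢ
web | 4800.00 | 10.00 | 120.00 | 48000.00 | 576000.00
bottom flange | 2070.00 | 77.50 | 9.00 | 160425.00 | 18630.00
top flange | 2070.00 | 77.50 | 231.00 | 160425.00 | 478170.00
Σ | 8940.00 |  |  | 368850.00 | 1072800.00
x_c = 368850.00 / 8940.00 = 41.26 cm
y_c = 1072800.00 / 8940.00 = 120.00 cm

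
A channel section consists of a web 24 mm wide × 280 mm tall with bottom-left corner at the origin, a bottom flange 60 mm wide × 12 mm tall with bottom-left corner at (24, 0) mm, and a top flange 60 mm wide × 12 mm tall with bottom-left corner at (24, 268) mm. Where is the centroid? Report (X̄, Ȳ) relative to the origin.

web: A = 24 × 280 = 6720.00, centroid at (12.00, 140.00).
bottom flange: A = 60 × 12 = 720.00, centroid at (54.00, 6.00).
top flange: A = 60 × 12 = 720.00, centroid at (54.00, 274.00).
ΣA = 8160.00 mm²
ΣAX̄ = (6720.00)(12.00) + (720.00)(54.00) + (720.00)(54.00) = 158400.00 mm³
ΣAȲ = (6720.00)(140.00) + (720.00)(6.00) + (720.00)(274.00) = 1142400.00 mm³
X̄ = 158400.00 / 8160.00 = 19.41 mm
Ȳ = 1142400.00 / 8160.00 = 140.00 mm

X̄ = 19.41 mm, Ȳ = 140.00 mm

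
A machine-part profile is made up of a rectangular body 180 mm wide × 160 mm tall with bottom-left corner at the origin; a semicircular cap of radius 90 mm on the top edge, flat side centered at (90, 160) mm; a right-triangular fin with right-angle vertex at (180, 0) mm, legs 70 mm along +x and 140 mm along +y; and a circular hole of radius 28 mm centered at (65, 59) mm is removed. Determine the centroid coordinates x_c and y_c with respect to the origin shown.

x_c = 104.03 mm, y_c = 111.67 mm

rectangular body: A = 180 × 160 = 28800.00, centroid at (90.00, 80.00).
semicircular top: A = ½π·90² = 12723.45, centroid at (90.00, 198.20).
triangular fin: A = ½·70·140 = 4900.00, centroid at (203.33, 46.67).
hole: A = −π·28² = -2463.01, centroid at (65.00, 59.00).
ΣA = 43960.44 mm², ΣAx_c = 4573348.29 mm³, ΣAy_c = 4909101.20 mm³.
x_c = 4573348.29/43960.44 = 104.03 mm; y_c = 4909101.20/43960.44 = 111.67 mm.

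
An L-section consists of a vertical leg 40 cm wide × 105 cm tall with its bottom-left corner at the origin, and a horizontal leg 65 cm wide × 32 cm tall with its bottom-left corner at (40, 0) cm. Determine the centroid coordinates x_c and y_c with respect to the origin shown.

x_c = 37.39 cm, y_c = 40.41 cm

vertical leg: A = 40 × 105 = 4200.00, centroid at (20.00, 52.50).
horizontal leg: A = 65 × 32 = 2080.00, centroid at (72.50, 16.00).
ΣA = 6280.00 cm²
ΣAx_c = (4200.00)(20.00) + (2080.00)(72.50) = 234800.00 cm³
ΣAy_c = (4200.00)(52.50) + (2080.00)(16.00) = 253780.00 cm³
x_c = 234800.00 / 6280.00 = 37.39 cm
y_c = 253780.00 / 6280.00 = 40.41 cm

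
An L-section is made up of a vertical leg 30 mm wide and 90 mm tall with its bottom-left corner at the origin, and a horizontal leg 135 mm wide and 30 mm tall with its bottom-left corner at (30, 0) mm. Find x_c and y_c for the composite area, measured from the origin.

x_c = 64.50 mm, y_c = 27.00 mm

vertical leg: A = 30 × 90 = 2700.00, centroid at (15.00, 45.00).
horizontal leg: A = 135 × 30 = 4050.00, centroid at (97.50, 15.00).
ΣA = 6750.00 mm², ΣAx_c = 435375.00 mm³, ΣAy_c = 182250.00 mm³.
x_c = 435375.00/6750.00 = 64.50 mm; y_c = 182250.00/6750.00 = 27.00 mm.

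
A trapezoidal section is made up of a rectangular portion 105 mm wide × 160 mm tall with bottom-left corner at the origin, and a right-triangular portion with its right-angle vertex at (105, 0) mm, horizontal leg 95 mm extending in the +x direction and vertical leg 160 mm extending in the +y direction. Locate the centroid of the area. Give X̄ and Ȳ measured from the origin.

X̄ = 78.72 mm, Ȳ = 71.69 mm

Part | A | x̄ᵢ | ȳᵢ | A·x̄ᵢ | A·ȳᵢ
rectangular portion | 16800.00 | 52.50 | 80.00 | 882000.00 | 1344000.00
triangular portion | 7600.00 | 136.67 | 53.33 | 1038666.67 | 405333.33
Σ | 24400.00 |  |  | 1920666.67 | 1749333.33
X̄ = 1920666.67 / 24400.00 = 78.72 mm
Ȳ = 1749333.33 / 24400.00 = 71.69 mm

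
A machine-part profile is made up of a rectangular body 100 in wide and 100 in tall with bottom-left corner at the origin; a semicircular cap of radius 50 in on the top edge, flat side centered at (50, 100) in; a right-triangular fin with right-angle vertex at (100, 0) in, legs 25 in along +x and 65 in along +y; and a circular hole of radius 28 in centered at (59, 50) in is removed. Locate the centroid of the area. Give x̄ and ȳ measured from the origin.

rectangular body: A = 100 × 100 = 10000.00, centroid at (50.00, 50.00).
semicircular top: A = ½π·50² = 3926.99, centroid at (50.00, 121.22).
triangular fin: A = ½·25·65 = 812.50, centroid at (108.33, 21.67).
hole: A = −π·28² = -2463.01, centroid at (59.00, 50.00).
ΣA = 12276.48 in²
ΣAx̄ = (10000.00)(50.00) + (3926.99)(50.00) + (812.50)(108.33) + (-2463.01)(59.00) = 639052.86 in³
ΣAȳ = (10000.00)(50.00) + (3926.99)(121.22) + (812.50)(21.67) + (-2463.01)(50.00) = 870486.15 in³
x̄ = 639052.86 / 12276.48 = 52.06 in
ȳ = 870486.15 / 12276.48 = 70.91 in

x̄ = 52.06 in, ȳ = 70.91 in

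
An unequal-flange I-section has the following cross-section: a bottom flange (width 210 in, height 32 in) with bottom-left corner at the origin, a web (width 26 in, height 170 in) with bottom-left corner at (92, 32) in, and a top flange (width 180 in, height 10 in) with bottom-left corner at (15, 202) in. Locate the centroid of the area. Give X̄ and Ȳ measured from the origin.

X̄ = 105.00 in, Ȳ = 77.07 in

Part | A | x̄ᵢ | ȳᵢ | A·x̄ᵢ | A·ȳᵢ
bottom flange | 6720.00 | 105.00 | 16.00 | 705600.00 | 107520.00
web | 4420.00 | 105.00 | 117.00 | 464100.00 | 517140.00
top flange | 1800.00 | 105.00 | 207.00 | 189000.00 | 372600.00
Σ | 12940.00 |  |  | 1358700.00 | 997260.00
X̄ = 1358700.00 / 12940.00 = 105.00 in
Ȳ = 997260.00 / 12940.00 = 77.07 in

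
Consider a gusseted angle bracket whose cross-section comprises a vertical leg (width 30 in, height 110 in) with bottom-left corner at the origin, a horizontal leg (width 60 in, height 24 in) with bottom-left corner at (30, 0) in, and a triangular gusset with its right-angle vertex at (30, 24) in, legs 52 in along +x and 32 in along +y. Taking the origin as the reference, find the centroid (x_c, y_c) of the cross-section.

x_c = 31.46 in, y_c = 40.85 in

vertical leg: A = 30 × 110 = 3300.00, centroid at (15.00, 55.00).
horizontal leg: A = 60 × 24 = 1440.00, centroid at (60.00, 12.00).
gusset: A = ½·52·32 = 832.00, centroid at (47.33, 34.67).
ΣA = 5572.00 in², ΣAx_c = 175281.33 in³, ΣAy_c = 227622.67 in³.
x_c = 175281.33/5572.00 = 31.46 in; y_c = 227622.67/5572.00 = 40.85 in.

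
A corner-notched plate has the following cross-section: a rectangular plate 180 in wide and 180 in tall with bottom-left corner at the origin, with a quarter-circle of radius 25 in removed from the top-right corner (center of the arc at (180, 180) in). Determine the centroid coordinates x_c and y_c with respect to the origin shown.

x_c = 88.78 in, y_c = 88.78 in

Part | A | x̄ᵢ | ȳᵢ | A·x̄ᵢ | A·ȳᵢ
plate | 32400.00 | 90.00 | 90.00 | 2916000.00 | 2916000.00
removed quarter-circle | -490.87 | 169.39 | 169.39 | -83148.96 | -83148.96
Σ | 31909.13 |  |  | 2832851.04 | 2832851.04
x_c = 2832851.04 / 31909.13 = 88.78 in
y_c = 2832851.04 / 31909.13 = 88.78 in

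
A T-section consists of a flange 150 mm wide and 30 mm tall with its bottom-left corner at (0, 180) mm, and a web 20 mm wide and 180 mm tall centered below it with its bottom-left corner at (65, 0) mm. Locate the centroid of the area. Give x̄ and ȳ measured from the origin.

x̄ = 75.00 mm, ȳ = 148.33 mm

web: A = 20 × 180 = 3600.00, centroid at (75.00, 90.00).
flange: A = 150 × 30 = 4500.00, centroid at (75.00, 195.00).
ΣA = 8100.00 mm²
ΣAx̄ = (3600.00)(75.00) + (4500.00)(75.00) = 607500.00 mm³
ΣAȳ = (3600.00)(90.00) + (4500.00)(195.00) = 1201500.00 mm³
x̄ = 607500.00 / 8100.00 = 75.00 mm
ȳ = 1201500.00 / 8100.00 = 148.33 mm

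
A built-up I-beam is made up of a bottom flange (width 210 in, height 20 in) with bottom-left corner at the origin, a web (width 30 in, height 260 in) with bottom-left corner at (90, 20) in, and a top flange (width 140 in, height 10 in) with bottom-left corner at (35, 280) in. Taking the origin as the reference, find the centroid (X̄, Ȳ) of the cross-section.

X̄ = 105.00 in, Ȳ = 120.22 in

bottom flange: A = 210 × 20 = 4200.00, centroid at (105.00, 10.00).
web: A = 30 × 260 = 7800.00, centroid at (105.00, 150.00).
top flange: A = 140 × 10 = 1400.00, centroid at (105.00, 285.00).
ΣA = 13400.00 in², ΣAX̄ = 1407000.00 in³, ΣAȲ = 1611000.00 in³.
X̄ = 1407000.00/13400.00 = 105.00 in; Ȳ = 1611000.00/13400.00 = 120.22 in.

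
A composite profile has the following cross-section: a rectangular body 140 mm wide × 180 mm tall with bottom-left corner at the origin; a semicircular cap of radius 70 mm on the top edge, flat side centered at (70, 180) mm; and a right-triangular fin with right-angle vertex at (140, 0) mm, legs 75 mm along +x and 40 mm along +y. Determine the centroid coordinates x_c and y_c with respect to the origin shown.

x_c = 74.14 mm, y_c = 113.44 mm

rectangular body: A = 140 × 180 = 25200.00, centroid at (70.00, 90.00).
semicircular top: A = ½π·70² = 7696.90, centroid at (70.00, 209.71).
triangular fin: A = ½·75·40 = 1500.00, centroid at (165.00, 13.33).
ΣA = 34396.90 mm², ΣAx_c = 2550283.14 mm³, ΣAy_c = 3902109.03 mm³.
x_c = 2550283.14/34396.90 = 74.14 mm; y_c = 3902109.03/34396.90 = 113.44 mm.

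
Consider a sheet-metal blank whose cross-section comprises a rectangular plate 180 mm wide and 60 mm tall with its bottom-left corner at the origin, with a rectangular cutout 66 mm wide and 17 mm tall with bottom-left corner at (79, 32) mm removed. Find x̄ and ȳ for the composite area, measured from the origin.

x̄ = 87.45 mm, ȳ = 28.78 mm

plate: A = 180 × 60 = 10800.00, centroid at (90.00, 30.00).
hole: A = −(66 × 17) = -1122.00, centroid at (112.00, 40.50).
ΣA = 9678.00 mm²
ΣAx̄ = (10800.00)(90.00) + (-1122.00)(112.00) = 846336.00 mm³
ΣAȳ = (10800.00)(30.00) + (-1122.00)(40.50) = 278559.00 mm³
x̄ = 846336.00 / 9678.00 = 87.45 mm
ȳ = 278559.00 / 9678.00 = 28.78 mm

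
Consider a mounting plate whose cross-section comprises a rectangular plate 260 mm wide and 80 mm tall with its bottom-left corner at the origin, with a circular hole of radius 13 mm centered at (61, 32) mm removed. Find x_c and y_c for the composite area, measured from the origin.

x_c = 131.81 mm, y_c = 40.21 mm

Part | A | x̄ᵢ | ȳᵢ | A·x̄ᵢ | A·ȳᵢ
plate | 20800.00 | 130.00 | 40.00 | 2704000.00 | 832000.00
hole | -530.93 | 61.00 | 32.00 | -32386.68 | -16989.73
Σ | 20269.07 |  |  | 2671613.32 | 815010.27
x_c = 2671613.32 / 20269.07 = 131.81 mm
y_c = 815010.27 / 20269.07 = 40.21 mm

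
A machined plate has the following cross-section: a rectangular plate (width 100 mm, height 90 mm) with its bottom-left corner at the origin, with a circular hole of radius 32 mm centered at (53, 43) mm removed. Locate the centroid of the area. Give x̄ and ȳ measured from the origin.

x̄ = 48.33 mm, ȳ = 46.11 mm

Part | A | x̄ᵢ | ȳᵢ | A·x̄ᵢ | A·ȳᵢ
plate | 9000.00 | 50.00 | 45.00 | 450000.00 | 405000.00
hole | -3216.99 | 53.00 | 43.00 | -170500.52 | -138330.61
Σ | 5783.01 |  |  | 279499.48 | 266669.39
x̄ = 279499.48 / 5783.01 = 48.33 mm
ȳ = 266669.39 / 5783.01 = 46.11 mm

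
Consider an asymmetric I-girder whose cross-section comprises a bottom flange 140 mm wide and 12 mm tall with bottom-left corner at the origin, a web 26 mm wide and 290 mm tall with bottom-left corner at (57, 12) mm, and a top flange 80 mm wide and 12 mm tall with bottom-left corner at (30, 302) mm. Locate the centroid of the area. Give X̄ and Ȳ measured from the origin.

bottom flange: A = 140 × 12 = 1680.00, centroid at (70.00, 6.00).
web: A = 26 × 290 = 7540.00, centroid at (70.00, 157.00).
top flange: A = 80 × 12 = 960.00, centroid at (70.00, 308.00).
ΣA = 10180.00 mm², ΣAX̄ = 712600.00 mm³, ΣAȲ = 1489540.00 mm³.
X̄ = 712600.00/10180.00 = 70.00 mm; Ȳ = 1489540.00/10180.00 = 146.32 mm.

X̄ = 70.00 mm, Ȳ = 146.32 mm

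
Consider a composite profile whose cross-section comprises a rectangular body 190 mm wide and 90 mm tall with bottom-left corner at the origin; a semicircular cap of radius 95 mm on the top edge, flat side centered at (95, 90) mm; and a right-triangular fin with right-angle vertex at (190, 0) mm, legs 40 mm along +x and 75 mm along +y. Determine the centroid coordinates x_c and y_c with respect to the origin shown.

rectangular body: A = 190 × 90 = 17100.00, centroid at (95.00, 45.00).
semicircular top: A = ½π·95² = 14176.44, centroid at (95.00, 130.32).
triangular fin: A = ½·40·75 = 1500.00, centroid at (203.33, 25.00).
ΣA = 32776.44 mm², ΣAx_c = 3276261.50 mm³, ΣAy_c = 2654462.65 mm³.
x_c = 3276261.50/32776.44 = 99.96 mm; y_c = 2654462.65/32776.44 = 80.99 mm.

x_c = 99.96 mm, y_c = 80.99 mm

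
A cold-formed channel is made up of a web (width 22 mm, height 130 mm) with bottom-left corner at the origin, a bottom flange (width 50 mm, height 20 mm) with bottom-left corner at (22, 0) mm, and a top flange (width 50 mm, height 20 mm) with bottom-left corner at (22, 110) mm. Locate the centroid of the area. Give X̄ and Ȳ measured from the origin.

web: A = 22 × 130 = 2860.00, centroid at (11.00, 65.00).
bottom flange: A = 50 × 20 = 1000.00, centroid at (47.00, 10.00).
top flange: A = 50 × 20 = 1000.00, centroid at (47.00, 120.00).
ΣA = 4860.00 mm²
ΣAX̄ = (2860.00)(11.00) + (1000.00)(47.00) + (1000.00)(47.00) = 125460.00 mm³
ΣAȲ = (2860.00)(65.00) + (1000.00)(10.00) + (1000.00)(120.00) = 315900.00 mm³
X̄ = 125460.00 / 4860.00 = 25.81 mm
Ȳ = 315900.00 / 4860.00 = 65.00 mm

X̄ = 25.81 mm, Ȳ = 65.00 mm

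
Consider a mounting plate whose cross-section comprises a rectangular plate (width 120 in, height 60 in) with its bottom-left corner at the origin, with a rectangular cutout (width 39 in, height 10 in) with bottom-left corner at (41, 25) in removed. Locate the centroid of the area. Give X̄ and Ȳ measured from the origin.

Part | A | x̄ᵢ | ȳᵢ | A·x̄ᵢ | A·ȳᵢ
plate | 7200.00 | 60.00 | 30.00 | 432000.00 | 216000.00
hole | -390.00 | 60.50 | 30.00 | -23595.00 | -11700.00
Σ | 6810.00 |  |  | 408405.00 | 204300.00
X̄ = 408405.00 / 6810.00 = 59.97 in
Ȳ = 204300.00 / 6810.00 = 30.00 in

X̄ = 59.97 in, Ȳ = 30.00 in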